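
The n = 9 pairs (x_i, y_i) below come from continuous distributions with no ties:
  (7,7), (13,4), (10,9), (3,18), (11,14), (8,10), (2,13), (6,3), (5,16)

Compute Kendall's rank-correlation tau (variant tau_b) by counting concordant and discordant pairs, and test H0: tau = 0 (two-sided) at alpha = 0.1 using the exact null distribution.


Step 1: Enumerate the 36 unordered pairs (i,j) with i<j and classify each by sign(x_j-x_i) * sign(y_j-y_i).
  (1,2):dx=+6,dy=-3->D; (1,3):dx=+3,dy=+2->C; (1,4):dx=-4,dy=+11->D; (1,5):dx=+4,dy=+7->C
  (1,6):dx=+1,dy=+3->C; (1,7):dx=-5,dy=+6->D; (1,8):dx=-1,dy=-4->C; (1,9):dx=-2,dy=+9->D
  (2,3):dx=-3,dy=+5->D; (2,4):dx=-10,dy=+14->D; (2,5):dx=-2,dy=+10->D; (2,6):dx=-5,dy=+6->D
  (2,7):dx=-11,dy=+9->D; (2,8):dx=-7,dy=-1->C; (2,9):dx=-8,dy=+12->D; (3,4):dx=-7,dy=+9->D
  (3,5):dx=+1,dy=+5->C; (3,6):dx=-2,dy=+1->D; (3,7):dx=-8,dy=+4->D; (3,8):dx=-4,dy=-6->C
  (3,9):dx=-5,dy=+7->D; (4,5):dx=+8,dy=-4->D; (4,6):dx=+5,dy=-8->D; (4,7):dx=-1,dy=-5->C
  (4,8):dx=+3,dy=-15->D; (4,9):dx=+2,dy=-2->D; (5,6):dx=-3,dy=-4->C; (5,7):dx=-9,dy=-1->C
  (5,8):dx=-5,dy=-11->C; (5,9):dx=-6,dy=+2->D; (6,7):dx=-6,dy=+3->D; (6,8):dx=-2,dy=-7->C
  (6,9):dx=-3,dy=+6->D; (7,8):dx=+4,dy=-10->D; (7,9):dx=+3,dy=+3->C; (8,9):dx=-1,dy=+13->D
Step 2: C = 13, D = 23, total pairs = 36.
Step 3: tau = (C - D)/(n(n-1)/2) = (13 - 23)/36 = -0.277778.
Step 4: Exact two-sided p-value (enumerate n! = 362880 permutations of y under H0): p = 0.358488.
Step 5: alpha = 0.1. fail to reject H0.

tau_b = -0.2778 (C=13, D=23), p = 0.358488, fail to reject H0.


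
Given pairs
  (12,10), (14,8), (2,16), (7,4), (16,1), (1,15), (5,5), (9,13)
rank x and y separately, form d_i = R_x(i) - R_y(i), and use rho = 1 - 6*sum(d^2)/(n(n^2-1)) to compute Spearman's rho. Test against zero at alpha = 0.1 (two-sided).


Step 1: Rank x and y separately (midranks; no ties here).
rank(x): 12->6, 14->7, 2->2, 7->4, 16->8, 1->1, 5->3, 9->5
rank(y): 10->5, 8->4, 16->8, 4->2, 1->1, 15->7, 5->3, 13->6
Step 2: d_i = R_x(i) - R_y(i); compute d_i^2.
  (6-5)^2=1, (7-4)^2=9, (2-8)^2=36, (4-2)^2=4, (8-1)^2=49, (1-7)^2=36, (3-3)^2=0, (5-6)^2=1
sum(d^2) = 136.
Step 3: rho = 1 - 6*136 / (8*(8^2 - 1)) = 1 - 816/504 = -0.619048.
Step 4: Under H0, t = rho * sqrt((n-2)/(1-rho^2)) = -1.9308 ~ t(6).
Step 5: Two-sided p-value from the t-distribution with 6 df = 0.101733.
Step 6: alpha = 0.1. fail to reject H0.

rho = -0.6190, p = 0.101733, fail to reject H0 at alpha = 0.1.


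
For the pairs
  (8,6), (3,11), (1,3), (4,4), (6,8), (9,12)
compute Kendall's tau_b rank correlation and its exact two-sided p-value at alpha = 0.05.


Step 1: Enumerate the 15 unordered pairs (i,j) with i<j and classify each by sign(x_j-x_i) * sign(y_j-y_i).
  (1,2):dx=-5,dy=+5->D; (1,3):dx=-7,dy=-3->C; (1,4):dx=-4,dy=-2->C; (1,5):dx=-2,dy=+2->D
  (1,6):dx=+1,dy=+6->C; (2,3):dx=-2,dy=-8->C; (2,4):dx=+1,dy=-7->D; (2,5):dx=+3,dy=-3->D
  (2,6):dx=+6,dy=+1->C; (3,4):dx=+3,dy=+1->C; (3,5):dx=+5,dy=+5->C; (3,6):dx=+8,dy=+9->C
  (4,5):dx=+2,dy=+4->C; (4,6):dx=+5,dy=+8->C; (5,6):dx=+3,dy=+4->C
Step 2: C = 11, D = 4, total pairs = 15.
Step 3: tau = (C - D)/(n(n-1)/2) = (11 - 4)/15 = 0.466667.
Step 4: Exact two-sided p-value (enumerate n! = 720 permutations of y under H0): p = 0.272222.
Step 5: alpha = 0.05. fail to reject H0.

tau_b = 0.4667 (C=11, D=4), p = 0.272222, fail to reject H0.


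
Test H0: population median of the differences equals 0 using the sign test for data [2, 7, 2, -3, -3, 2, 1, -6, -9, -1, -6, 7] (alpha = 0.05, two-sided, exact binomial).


Step 1: Discard zero differences. Original n = 12; n_eff = number of nonzero differences = 12.
Nonzero differences (with sign): +2, +7, +2, -3, -3, +2, +1, -6, -9, -1, -6, +7
Step 2: Count signs: positive = 6, negative = 6.
Step 3: Under H0: P(positive) = 0.5, so the number of positives S ~ Bin(12, 0.5).
Step 4: Two-sided exact p-value = sum of Bin(12,0.5) probabilities at or below the observed probability = 1.000000.
Step 5: alpha = 0.05. fail to reject H0.

n_eff = 12, pos = 6, neg = 6, p = 1.000000, fail to reject H0.


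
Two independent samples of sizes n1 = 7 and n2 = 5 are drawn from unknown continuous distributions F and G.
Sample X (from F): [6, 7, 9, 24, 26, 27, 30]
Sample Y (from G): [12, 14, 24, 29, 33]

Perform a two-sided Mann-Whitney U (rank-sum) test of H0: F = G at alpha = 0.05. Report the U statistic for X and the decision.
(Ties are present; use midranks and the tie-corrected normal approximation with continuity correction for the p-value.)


Step 1: Combine and sort all 12 observations; assign midranks.
sorted (value, group): (6,X), (7,X), (9,X), (12,Y), (14,Y), (24,X), (24,Y), (26,X), (27,X), (29,Y), (30,X), (33,Y)
ranks: 6->1, 7->2, 9->3, 12->4, 14->5, 24->6.5, 24->6.5, 26->8, 27->9, 29->10, 30->11, 33->12
Step 2: Rank sum for X: R1 = 1 + 2 + 3 + 6.5 + 8 + 9 + 11 = 40.5.
Step 3: U_X = R1 - n1(n1+1)/2 = 40.5 - 7*8/2 = 40.5 - 28 = 12.5.
       U_Y = n1*n2 - U_X = 35 - 12.5 = 22.5.
Step 4: Ties are present, so use the tie-corrected normal approximation (with continuity correction) for the p-value.
Step 5: p-value = 0.464120; compare to alpha = 0.05. fail to reject H0.

U_X = 12.5, p = 0.464120, fail to reject H0 at alpha = 0.05.


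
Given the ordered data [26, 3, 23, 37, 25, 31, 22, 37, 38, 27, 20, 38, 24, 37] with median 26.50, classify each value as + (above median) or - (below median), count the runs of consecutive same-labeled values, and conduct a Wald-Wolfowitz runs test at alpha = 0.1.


Step 1: Compute median = 26.50; label A = above, B = below.
Labels in order: BBBABABAAABABA  (n_A = 7, n_B = 7)
Step 2: Count runs R = 10.
Step 3: Under H0 (random ordering), E[R] = 2*n_A*n_B/(n_A+n_B) + 1 = 2*7*7/14 + 1 = 8.0000.
        Var[R] = 2*n_A*n_B*(2*n_A*n_B - n_A - n_B) / ((n_A+n_B)^2 * (n_A+n_B-1)) = 8232/2548 = 3.2308.
        SD[R] = 1.7974.
Step 4: Continuity-corrected z = (R - 0.5 - E[R]) / SD[R] = (10 - 0.5 - 8.0000) / 1.7974 = 0.8345.
Step 5: Two-sided p-value via normal approximation = 2*(1 - Phi(|z|)) = 0.403986.
Step 6: alpha = 0.1. fail to reject H0.

R = 10, z = 0.8345, p = 0.403986, fail to reject H0.


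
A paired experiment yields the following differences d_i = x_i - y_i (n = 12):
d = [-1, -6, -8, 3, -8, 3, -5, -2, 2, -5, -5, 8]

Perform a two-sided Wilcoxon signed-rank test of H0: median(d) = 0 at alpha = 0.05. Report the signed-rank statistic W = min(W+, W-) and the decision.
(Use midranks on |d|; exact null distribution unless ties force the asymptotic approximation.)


Step 1: Drop any zero differences (none here) and take |d_i|.
|d| = [1, 6, 8, 3, 8, 3, 5, 2, 2, 5, 5, 8]
Step 2: Midrank |d_i| (ties get averaged ranks).
ranks: |1|->1, |6|->9, |8|->11, |3|->4.5, |8|->11, |3|->4.5, |5|->7, |2|->2.5, |2|->2.5, |5|->7, |5|->7, |8|->11
Step 3: Attach original signs; sum ranks with positive sign and with negative sign.
W+ = 4.5 + 4.5 + 2.5 + 11 = 22.5
W- = 1 + 9 + 11 + 11 + 7 + 2.5 + 7 + 7 = 55.5
(Check: W+ + W- = 78 should equal n(n+1)/2 = 78.)
Step 4: Test statistic W = min(W+, W-) = 22.5.
Step 5: Ties in |d|, so use the tie-corrected normal approximation.
        E[W] = n(n+1)/4 = 12*13/4 = 39.
        Tie groups: |d|=2 (t=2), |d|=3 (t=2), |d|=5 (t=3), |d|=8 (t=3); sum(t^3 - t) = 60.
        Var[W] = n(n+1)(2n+1)/24 - sum(t^3-t)/48 = 3900/24 - 60/48 = 161.25.
        z = (W - E[W]) / sqrt(Var[W]) = (22.5 - 39) / 12.6984 = -1.2994.
        Two-sided p = 2*Phi(z) = 0.193816.
Step 6: alpha = 0.05. fail to reject H0.

W+ = 22.5, W- = 55.5, W = min = 22.5, p = 0.193816, fail to reject H0.


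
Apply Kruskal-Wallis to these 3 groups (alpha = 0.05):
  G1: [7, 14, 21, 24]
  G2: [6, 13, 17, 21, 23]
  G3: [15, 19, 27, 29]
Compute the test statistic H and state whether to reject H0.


Step 1: Combine all N = 13 observations and assign midranks.
sorted (value, group, rank): (6,G2,1), (7,G1,2), (13,G2,3), (14,G1,4), (15,G3,5), (17,G2,6), (19,G3,7), (21,G1,8.5), (21,G2,8.5), (23,G2,10), (24,G1,11), (27,G3,12), (29,G3,13)
Step 2: Sum ranks within each group.
R_1 = 25.5 (n_1 = 4)
R_2 = 28.5 (n_2 = 5)
R_3 = 37 (n_3 = 4)
Step 3: H = 12/(N(N+1)) * sum(R_i^2/n_i) - 3(N+1)
     = 12/(13*14) * (25.5^2/4 + 28.5^2/5 + 37^2/4) - 3*14
     = 0.065934 * 667.263 - 42
     = 1.995330.
Step 4: Ties present; correction factor C = 1 - 6/(13^3 - 13) = 0.997253. Corrected H = 1.995330 / 0.997253 = 2.000826.
Step 5: Under H0, H ~ chi^2(2); p-value = 0.367727.
Step 6: alpha = 0.05. fail to reject H0.

H = 2.0008, df = 2, p = 0.367727, fail to reject H0.


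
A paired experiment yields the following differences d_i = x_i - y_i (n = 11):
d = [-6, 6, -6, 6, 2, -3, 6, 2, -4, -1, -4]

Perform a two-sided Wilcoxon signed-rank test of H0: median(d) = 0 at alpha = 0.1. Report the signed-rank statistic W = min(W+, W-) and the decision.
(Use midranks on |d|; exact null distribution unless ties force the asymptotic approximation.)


Step 1: Drop any zero differences (none here) and take |d_i|.
|d| = [6, 6, 6, 6, 2, 3, 6, 2, 4, 1, 4]
Step 2: Midrank |d_i| (ties get averaged ranks).
ranks: |6|->9, |6|->9, |6|->9, |6|->9, |2|->2.5, |3|->4, |6|->9, |2|->2.5, |4|->5.5, |1|->1, |4|->5.5
Step 3: Attach original signs; sum ranks with positive sign and with negative sign.
W+ = 9 + 9 + 2.5 + 9 + 2.5 = 32
W- = 9 + 9 + 4 + 5.5 + 1 + 5.5 = 34
(Check: W+ + W- = 66 should equal n(n+1)/2 = 66.)
Step 4: Test statistic W = min(W+, W-) = 32.
Step 5: Ties in |d|, so use the tie-corrected normal approximation.
        E[W] = n(n+1)/4 = 11*12/4 = 33.
        Tie groups: |d|=2 (t=2), |d|=4 (t=2), |d|=6 (t=5); sum(t^3 - t) = 132.
        Var[W] = n(n+1)(2n+1)/24 - sum(t^3-t)/48 = 3036/24 - 132/48 = 123.75.
        z = (W - E[W]) / sqrt(Var[W]) = (32 - 33) / 11.1243 = -0.0899.
        Two-sided p = 2*Phi(z) = 0.928372.
Step 6: alpha = 0.1. fail to reject H0.

W+ = 32, W- = 34, W = min = 32, p = 0.928372, fail to reject H0.


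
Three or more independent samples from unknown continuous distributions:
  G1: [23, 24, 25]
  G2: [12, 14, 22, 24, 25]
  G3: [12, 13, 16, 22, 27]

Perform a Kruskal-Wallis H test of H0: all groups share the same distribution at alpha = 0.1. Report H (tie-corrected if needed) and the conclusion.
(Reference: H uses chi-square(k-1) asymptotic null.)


Step 1: Combine all N = 13 observations and assign midranks.
sorted (value, group, rank): (12,G2,1.5), (12,G3,1.5), (13,G3,3), (14,G2,4), (16,G3,5), (22,G2,6.5), (22,G3,6.5), (23,G1,8), (24,G1,9.5), (24,G2,9.5), (25,G1,11.5), (25,G2,11.5), (27,G3,13)
Step 2: Sum ranks within each group.
R_1 = 29 (n_1 = 3)
R_2 = 33 (n_2 = 5)
R_3 = 29 (n_3 = 5)
Step 3: H = 12/(N(N+1)) * sum(R_i^2/n_i) - 3(N+1)
     = 12/(13*14) * (29^2/3 + 33^2/5 + 29^2/5) - 3*14
     = 0.065934 * 666.333 - 42
     = 1.934066.
Step 4: Ties present; correction factor C = 1 - 24/(13^3 - 13) = 0.989011. Corrected H = 1.934066 / 0.989011 = 1.955556.
Step 5: Under H0, H ~ chi^2(2); p-value = 0.376146.
Step 6: alpha = 0.1. fail to reject H0.

H = 1.9556, df = 2, p = 0.376146, fail to reject H0.


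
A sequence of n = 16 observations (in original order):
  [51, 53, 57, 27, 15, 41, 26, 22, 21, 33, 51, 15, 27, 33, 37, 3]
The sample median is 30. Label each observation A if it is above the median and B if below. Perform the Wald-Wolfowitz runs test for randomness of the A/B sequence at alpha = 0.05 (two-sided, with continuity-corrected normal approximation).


Step 1: Compute median = 30; label A = above, B = below.
Labels in order: AAABBABBBAABBAAB  (n_A = 8, n_B = 8)
Step 2: Count runs R = 8.
Step 3: Under H0 (random ordering), E[R] = 2*n_A*n_B/(n_A+n_B) + 1 = 2*8*8/16 + 1 = 9.0000.
        Var[R] = 2*n_A*n_B*(2*n_A*n_B - n_A - n_B) / ((n_A+n_B)^2 * (n_A+n_B-1)) = 14336/3840 = 3.7333.
        SD[R] = 1.9322.
Step 4: Continuity-corrected z = (R + 0.5 - E[R]) / SD[R] = (8 + 0.5 - 9.0000) / 1.9322 = -0.2588.
Step 5: Two-sided p-value via normal approximation = 2*(1 - Phi(|z|)) = 0.795809.
Step 6: alpha = 0.05. fail to reject H0.

R = 8, z = -0.2588, p = 0.795809, fail to reject H0.


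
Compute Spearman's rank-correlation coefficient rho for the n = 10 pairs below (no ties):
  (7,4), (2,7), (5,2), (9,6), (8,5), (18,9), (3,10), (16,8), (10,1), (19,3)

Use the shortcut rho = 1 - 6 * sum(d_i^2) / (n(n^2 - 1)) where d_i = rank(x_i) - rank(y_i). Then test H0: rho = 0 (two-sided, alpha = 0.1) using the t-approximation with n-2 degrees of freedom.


Step 1: Rank x and y separately (midranks; no ties here).
rank(x): 7->4, 2->1, 5->3, 9->6, 8->5, 18->9, 3->2, 16->8, 10->7, 19->10
rank(y): 4->4, 7->7, 2->2, 6->6, 5->5, 9->9, 10->10, 8->8, 1->1, 3->3
Step 2: d_i = R_x(i) - R_y(i); compute d_i^2.
  (4-4)^2=0, (1-7)^2=36, (3-2)^2=1, (6-6)^2=0, (5-5)^2=0, (9-9)^2=0, (2-10)^2=64, (8-8)^2=0, (7-1)^2=36, (10-3)^2=49
sum(d^2) = 186.
Step 3: rho = 1 - 6*186 / (10*(10^2 - 1)) = 1 - 1116/990 = -0.127273.
Step 4: Under H0, t = rho * sqrt((n-2)/(1-rho^2)) = -0.3629 ~ t(8).
Step 5: Two-sided p-value from the t-distribution with 8 df = 0.726057.
Step 6: alpha = 0.1. fail to reject H0.

rho = -0.1273, p = 0.726057, fail to reject H0 at alpha = 0.1.


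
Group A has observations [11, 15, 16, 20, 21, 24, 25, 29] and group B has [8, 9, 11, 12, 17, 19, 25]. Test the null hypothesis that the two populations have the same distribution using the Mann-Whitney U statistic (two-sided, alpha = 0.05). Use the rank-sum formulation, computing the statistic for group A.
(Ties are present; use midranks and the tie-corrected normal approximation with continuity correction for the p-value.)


Step 1: Combine and sort all 15 observations; assign midranks.
sorted (value, group): (8,Y), (9,Y), (11,X), (11,Y), (12,Y), (15,X), (16,X), (17,Y), (19,Y), (20,X), (21,X), (24,X), (25,X), (25,Y), (29,X)
ranks: 8->1, 9->2, 11->3.5, 11->3.5, 12->5, 15->6, 16->7, 17->8, 19->9, 20->10, 21->11, 24->12, 25->13.5, 25->13.5, 29->15
Step 2: Rank sum for X: R1 = 3.5 + 6 + 7 + 10 + 11 + 12 + 13.5 + 15 = 78.
Step 3: U_X = R1 - n1(n1+1)/2 = 78 - 8*9/2 = 78 - 36 = 42.
       U_Y = n1*n2 - U_X = 56 - 42 = 14.
Step 4: Ties are present, so use the tie-corrected normal approximation (with continuity correction) for the p-value.
Step 5: p-value = 0.117555; compare to alpha = 0.05. fail to reject H0.

U_X = 42, p = 0.117555, fail to reject H0 at alpha = 0.05.


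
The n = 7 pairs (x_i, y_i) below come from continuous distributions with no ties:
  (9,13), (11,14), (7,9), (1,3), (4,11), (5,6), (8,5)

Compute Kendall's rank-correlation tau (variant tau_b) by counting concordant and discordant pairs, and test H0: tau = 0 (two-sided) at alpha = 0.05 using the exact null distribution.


Step 1: Enumerate the 21 unordered pairs (i,j) with i<j and classify each by sign(x_j-x_i) * sign(y_j-y_i).
  (1,2):dx=+2,dy=+1->C; (1,3):dx=-2,dy=-4->C; (1,4):dx=-8,dy=-10->C; (1,5):dx=-5,dy=-2->C
  (1,6):dx=-4,dy=-7->C; (1,7):dx=-1,dy=-8->C; (2,3):dx=-4,dy=-5->C; (2,4):dx=-10,dy=-11->C
  (2,5):dx=-7,dy=-3->C; (2,6):dx=-6,dy=-8->C; (2,7):dx=-3,dy=-9->C; (3,4):dx=-6,dy=-6->C
  (3,5):dx=-3,dy=+2->D; (3,6):dx=-2,dy=-3->C; (3,7):dx=+1,dy=-4->D; (4,5):dx=+3,dy=+8->C
  (4,6):dx=+4,dy=+3->C; (4,7):dx=+7,dy=+2->C; (5,6):dx=+1,dy=-5->D; (5,7):dx=+4,dy=-6->D
  (6,7):dx=+3,dy=-1->D
Step 2: C = 16, D = 5, total pairs = 21.
Step 3: tau = (C - D)/(n(n-1)/2) = (16 - 5)/21 = 0.523810.
Step 4: Exact two-sided p-value (enumerate n! = 5040 permutations of y under H0): p = 0.136111.
Step 5: alpha = 0.05. fail to reject H0.

tau_b = 0.5238 (C=16, D=5), p = 0.136111, fail to reject H0.


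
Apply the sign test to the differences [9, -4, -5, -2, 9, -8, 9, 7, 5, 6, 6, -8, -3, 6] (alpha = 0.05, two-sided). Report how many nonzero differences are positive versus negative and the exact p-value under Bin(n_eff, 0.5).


Step 1: Discard zero differences. Original n = 14; n_eff = number of nonzero differences = 14.
Nonzero differences (with sign): +9, -4, -5, -2, +9, -8, +9, +7, +5, +6, +6, -8, -3, +6
Step 2: Count signs: positive = 8, negative = 6.
Step 3: Under H0: P(positive) = 0.5, so the number of positives S ~ Bin(14, 0.5).
Step 4: Two-sided exact p-value = sum of Bin(14,0.5) probabilities at or below the observed probability = 0.790527.
Step 5: alpha = 0.05. fail to reject H0.

n_eff = 14, pos = 8, neg = 6, p = 0.790527, fail to reject H0.


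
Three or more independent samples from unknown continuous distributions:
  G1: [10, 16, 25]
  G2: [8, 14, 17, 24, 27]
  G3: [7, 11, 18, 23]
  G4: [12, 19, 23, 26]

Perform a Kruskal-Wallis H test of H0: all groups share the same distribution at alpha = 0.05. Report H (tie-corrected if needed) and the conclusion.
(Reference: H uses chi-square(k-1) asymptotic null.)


Step 1: Combine all N = 16 observations and assign midranks.
sorted (value, group, rank): (7,G3,1), (8,G2,2), (10,G1,3), (11,G3,4), (12,G4,5), (14,G2,6), (16,G1,7), (17,G2,8), (18,G3,9), (19,G4,10), (23,G3,11.5), (23,G4,11.5), (24,G2,13), (25,G1,14), (26,G4,15), (27,G2,16)
Step 2: Sum ranks within each group.
R_1 = 24 (n_1 = 3)
R_2 = 45 (n_2 = 5)
R_3 = 25.5 (n_3 = 4)
R_4 = 41.5 (n_4 = 4)
Step 3: H = 12/(N(N+1)) * sum(R_i^2/n_i) - 3(N+1)
     = 12/(16*17) * (24^2/3 + 45^2/5 + 25.5^2/4 + 41.5^2/4) - 3*17
     = 0.044118 * 1190.12 - 51
     = 1.505515.
Step 4: Ties present; correction factor C = 1 - 6/(16^3 - 16) = 0.998529. Corrected H = 1.505515 / 0.998529 = 1.507732.
Step 5: Under H0, H ~ chi^2(3); p-value = 0.680487.
Step 6: alpha = 0.05. fail to reject H0.

H = 1.5077, df = 3, p = 0.680487, fail to reject H0.


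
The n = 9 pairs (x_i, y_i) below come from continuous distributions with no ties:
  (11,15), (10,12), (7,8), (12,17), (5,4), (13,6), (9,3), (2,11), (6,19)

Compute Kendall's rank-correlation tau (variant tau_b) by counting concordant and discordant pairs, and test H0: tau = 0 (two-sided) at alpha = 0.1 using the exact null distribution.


Step 1: Enumerate the 36 unordered pairs (i,j) with i<j and classify each by sign(x_j-x_i) * sign(y_j-y_i).
  (1,2):dx=-1,dy=-3->C; (1,3):dx=-4,dy=-7->C; (1,4):dx=+1,dy=+2->C; (1,5):dx=-6,dy=-11->C
  (1,6):dx=+2,dy=-9->D; (1,7):dx=-2,dy=-12->C; (1,8):dx=-9,dy=-4->C; (1,9):dx=-5,dy=+4->D
  (2,3):dx=-3,dy=-4->C; (2,4):dx=+2,dy=+5->C; (2,5):dx=-5,dy=-8->C; (2,6):dx=+3,dy=-6->D
  (2,7):dx=-1,dy=-9->C; (2,8):dx=-8,dy=-1->C; (2,9):dx=-4,dy=+7->D; (3,4):dx=+5,dy=+9->C
  (3,5):dx=-2,dy=-4->C; (3,6):dx=+6,dy=-2->D; (3,7):dx=+2,dy=-5->D; (3,8):dx=-5,dy=+3->D
  (3,9):dx=-1,dy=+11->D; (4,5):dx=-7,dy=-13->C; (4,6):dx=+1,dy=-11->D; (4,7):dx=-3,dy=-14->C
  (4,8):dx=-10,dy=-6->C; (4,9):dx=-6,dy=+2->D; (5,6):dx=+8,dy=+2->C; (5,7):dx=+4,dy=-1->D
  (5,8):dx=-3,dy=+7->D; (5,9):dx=+1,dy=+15->C; (6,7):dx=-4,dy=-3->C; (6,8):dx=-11,dy=+5->D
  (6,9):dx=-7,dy=+13->D; (7,8):dx=-7,dy=+8->D; (7,9):dx=-3,dy=+16->D; (8,9):dx=+4,dy=+8->C
Step 2: C = 20, D = 16, total pairs = 36.
Step 3: tau = (C - D)/(n(n-1)/2) = (20 - 16)/36 = 0.111111.
Step 4: Exact two-sided p-value (enumerate n! = 362880 permutations of y under H0): p = 0.761414.
Step 5: alpha = 0.1. fail to reject H0.

tau_b = 0.1111 (C=20, D=16), p = 0.761414, fail to reject H0.


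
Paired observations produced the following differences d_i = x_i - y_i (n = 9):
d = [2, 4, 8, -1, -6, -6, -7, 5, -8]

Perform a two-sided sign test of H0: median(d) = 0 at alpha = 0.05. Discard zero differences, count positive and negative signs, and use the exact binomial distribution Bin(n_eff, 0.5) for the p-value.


Step 1: Discard zero differences. Original n = 9; n_eff = number of nonzero differences = 9.
Nonzero differences (with sign): +2, +4, +8, -1, -6, -6, -7, +5, -8
Step 2: Count signs: positive = 4, negative = 5.
Step 3: Under H0: P(positive) = 0.5, so the number of positives S ~ Bin(9, 0.5).
Step 4: Two-sided exact p-value = sum of Bin(9,0.5) probabilities at or below the observed probability = 1.000000.
Step 5: alpha = 0.05. fail to reject H0.

n_eff = 9, pos = 4, neg = 5, p = 1.000000, fail to reject H0.


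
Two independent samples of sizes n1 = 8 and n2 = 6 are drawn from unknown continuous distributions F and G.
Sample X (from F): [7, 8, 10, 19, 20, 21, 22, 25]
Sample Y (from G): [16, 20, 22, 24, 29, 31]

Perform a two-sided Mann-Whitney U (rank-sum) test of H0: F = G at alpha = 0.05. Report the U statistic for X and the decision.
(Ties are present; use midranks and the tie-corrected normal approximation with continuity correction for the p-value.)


Step 1: Combine and sort all 14 observations; assign midranks.
sorted (value, group): (7,X), (8,X), (10,X), (16,Y), (19,X), (20,X), (20,Y), (21,X), (22,X), (22,Y), (24,Y), (25,X), (29,Y), (31,Y)
ranks: 7->1, 8->2, 10->3, 16->4, 19->5, 20->6.5, 20->6.5, 21->8, 22->9.5, 22->9.5, 24->11, 25->12, 29->13, 31->14
Step 2: Rank sum for X: R1 = 1 + 2 + 3 + 5 + 6.5 + 8 + 9.5 + 12 = 47.
Step 3: U_X = R1 - n1(n1+1)/2 = 47 - 8*9/2 = 47 - 36 = 11.
       U_Y = n1*n2 - U_X = 48 - 11 = 37.
Step 4: Ties are present, so use the tie-corrected normal approximation (with continuity correction) for the p-value.
Step 5: p-value = 0.105813; compare to alpha = 0.05. fail to reject H0.

U_X = 11, p = 0.105813, fail to reject H0 at alpha = 0.05.


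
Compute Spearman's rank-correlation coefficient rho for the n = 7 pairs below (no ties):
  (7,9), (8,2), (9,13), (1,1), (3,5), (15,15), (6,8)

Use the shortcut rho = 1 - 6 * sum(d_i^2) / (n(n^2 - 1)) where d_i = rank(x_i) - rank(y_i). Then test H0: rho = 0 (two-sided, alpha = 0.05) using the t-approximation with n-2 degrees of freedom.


Step 1: Rank x and y separately (midranks; no ties here).
rank(x): 7->4, 8->5, 9->6, 1->1, 3->2, 15->7, 6->3
rank(y): 9->5, 2->2, 13->6, 1->1, 5->3, 15->7, 8->4
Step 2: d_i = R_x(i) - R_y(i); compute d_i^2.
  (4-5)^2=1, (5-2)^2=9, (6-6)^2=0, (1-1)^2=0, (2-3)^2=1, (7-7)^2=0, (3-4)^2=1
sum(d^2) = 12.
Step 3: rho = 1 - 6*12 / (7*(7^2 - 1)) = 1 - 72/336 = 0.785714.
Step 4: Under H0, t = rho * sqrt((n-2)/(1-rho^2)) = 2.8402 ~ t(5).
Step 5: Two-sided p-value from the t-distribution with 5 df = 0.036238.
Step 6: alpha = 0.05. reject H0.

rho = 0.7857, p = 0.036238, reject H0 at alpha = 0.05.


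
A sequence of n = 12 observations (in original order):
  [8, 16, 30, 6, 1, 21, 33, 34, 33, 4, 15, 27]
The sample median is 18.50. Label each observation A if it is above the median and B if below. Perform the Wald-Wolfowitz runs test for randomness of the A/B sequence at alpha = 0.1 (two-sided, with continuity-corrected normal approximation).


Step 1: Compute median = 18.50; label A = above, B = below.
Labels in order: BBABBAAAABBA  (n_A = 6, n_B = 6)
Step 2: Count runs R = 6.
Step 3: Under H0 (random ordering), E[R] = 2*n_A*n_B/(n_A+n_B) + 1 = 2*6*6/12 + 1 = 7.0000.
        Var[R] = 2*n_A*n_B*(2*n_A*n_B - n_A - n_B) / ((n_A+n_B)^2 * (n_A+n_B-1)) = 4320/1584 = 2.7273.
        SD[R] = 1.6514.
Step 4: Continuity-corrected z = (R + 0.5 - E[R]) / SD[R] = (6 + 0.5 - 7.0000) / 1.6514 = -0.3028.
Step 5: Two-sided p-value via normal approximation = 2*(1 - Phi(|z|)) = 0.762069.
Step 6: alpha = 0.1. fail to reject H0.

R = 6, z = -0.3028, p = 0.762069, fail to reject H0.


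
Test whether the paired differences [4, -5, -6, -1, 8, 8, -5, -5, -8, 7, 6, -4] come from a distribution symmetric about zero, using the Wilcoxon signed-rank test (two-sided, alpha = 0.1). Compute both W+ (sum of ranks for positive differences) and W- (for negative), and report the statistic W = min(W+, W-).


Step 1: Drop any zero differences (none here) and take |d_i|.
|d| = [4, 5, 6, 1, 8, 8, 5, 5, 8, 7, 6, 4]
Step 2: Midrank |d_i| (ties get averaged ranks).
ranks: |4|->2.5, |5|->5, |6|->7.5, |1|->1, |8|->11, |8|->11, |5|->5, |5|->5, |8|->11, |7|->9, |6|->7.5, |4|->2.5
Step 3: Attach original signs; sum ranks with positive sign and with negative sign.
W+ = 2.5 + 11 + 11 + 9 + 7.5 = 41
W- = 5 + 7.5 + 1 + 5 + 5 + 11 + 2.5 = 37
(Check: W+ + W- = 78 should equal n(n+1)/2 = 78.)
Step 4: Test statistic W = min(W+, W-) = 37.
Step 5: Ties in |d|, so use the tie-corrected normal approximation.
        E[W] = n(n+1)/4 = 12*13/4 = 39.
        Tie groups: |d|=4 (t=2), |d|=5 (t=3), |d|=6 (t=2), |d|=8 (t=3); sum(t^3 - t) = 60.
        Var[W] = n(n+1)(2n+1)/24 - sum(t^3-t)/48 = 3900/24 - 60/48 = 161.25.
        z = (W - E[W]) / sqrt(Var[W]) = (37 - 39) / 12.6984 = -0.1575.
        Two-sided p = 2*Phi(z) = 0.874851.
Step 6: alpha = 0.1. fail to reject H0.

W+ = 41, W- = 37, W = min = 37, p = 0.874851, fail to reject H0.


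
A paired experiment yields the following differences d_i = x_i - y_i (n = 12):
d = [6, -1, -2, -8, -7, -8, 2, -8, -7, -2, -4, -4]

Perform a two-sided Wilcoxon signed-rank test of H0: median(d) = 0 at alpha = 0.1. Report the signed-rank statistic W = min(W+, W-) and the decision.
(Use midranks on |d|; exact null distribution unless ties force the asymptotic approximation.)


Step 1: Drop any zero differences (none here) and take |d_i|.
|d| = [6, 1, 2, 8, 7, 8, 2, 8, 7, 2, 4, 4]
Step 2: Midrank |d_i| (ties get averaged ranks).
ranks: |6|->7, |1|->1, |2|->3, |8|->11, |7|->8.5, |8|->11, |2|->3, |8|->11, |7|->8.5, |2|->3, |4|->5.5, |4|->5.5
Step 3: Attach original signs; sum ranks with positive sign and with negative sign.
W+ = 7 + 3 = 10
W- = 1 + 3 + 11 + 8.5 + 11 + 11 + 8.5 + 3 + 5.5 + 5.5 = 68
(Check: W+ + W- = 78 should equal n(n+1)/2 = 78.)
Step 4: Test statistic W = min(W+, W-) = 10.
Step 5: Ties in |d|, so use the tie-corrected normal approximation.
        E[W] = n(n+1)/4 = 12*13/4 = 39.
        Tie groups: |d|=2 (t=3), |d|=4 (t=2), |d|=7 (t=2), |d|=8 (t=3); sum(t^3 - t) = 60.
        Var[W] = n(n+1)(2n+1)/24 - sum(t^3-t)/48 = 3900/24 - 60/48 = 161.25.
        z = (W - E[W]) / sqrt(Var[W]) = (10 - 39) / 12.6984 = -2.2837.
        Two-sided p = 2*Phi(z) = 0.022386.
Step 6: alpha = 0.1. reject H0.

W+ = 10, W- = 68, W = min = 10, p = 0.022386, reject H0.


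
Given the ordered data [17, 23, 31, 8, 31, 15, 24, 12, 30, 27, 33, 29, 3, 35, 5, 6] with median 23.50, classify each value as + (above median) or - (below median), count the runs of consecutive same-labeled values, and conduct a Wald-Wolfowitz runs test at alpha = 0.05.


Step 1: Compute median = 23.50; label A = above, B = below.
Labels in order: BBABABABAAAABABB  (n_A = 8, n_B = 8)
Step 2: Count runs R = 11.
Step 3: Under H0 (random ordering), E[R] = 2*n_A*n_B/(n_A+n_B) + 1 = 2*8*8/16 + 1 = 9.0000.
        Var[R] = 2*n_A*n_B*(2*n_A*n_B - n_A - n_B) / ((n_A+n_B)^2 * (n_A+n_B-1)) = 14336/3840 = 3.7333.
        SD[R] = 1.9322.
Step 4: Continuity-corrected z = (R - 0.5 - E[R]) / SD[R] = (11 - 0.5 - 9.0000) / 1.9322 = 0.7763.
Step 5: Two-sided p-value via normal approximation = 2*(1 - Phi(|z|)) = 0.437558.
Step 6: alpha = 0.05. fail to reject H0.

R = 11, z = 0.7763, p = 0.437558, fail to reject H0.


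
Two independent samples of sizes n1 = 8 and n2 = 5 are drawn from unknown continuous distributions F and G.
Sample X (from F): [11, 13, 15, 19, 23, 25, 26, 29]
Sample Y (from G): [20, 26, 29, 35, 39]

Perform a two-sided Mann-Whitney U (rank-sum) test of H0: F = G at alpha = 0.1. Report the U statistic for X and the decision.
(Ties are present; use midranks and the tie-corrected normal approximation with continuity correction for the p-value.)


Step 1: Combine and sort all 13 observations; assign midranks.
sorted (value, group): (11,X), (13,X), (15,X), (19,X), (20,Y), (23,X), (25,X), (26,X), (26,Y), (29,X), (29,Y), (35,Y), (39,Y)
ranks: 11->1, 13->2, 15->3, 19->4, 20->5, 23->6, 25->7, 26->8.5, 26->8.5, 29->10.5, 29->10.5, 35->12, 39->13
Step 2: Rank sum for X: R1 = 1 + 2 + 3 + 4 + 6 + 7 + 8.5 + 10.5 = 42.
Step 3: U_X = R1 - n1(n1+1)/2 = 42 - 8*9/2 = 42 - 36 = 6.
       U_Y = n1*n2 - U_X = 40 - 6 = 34.
Step 4: Ties are present, so use the tie-corrected normal approximation (with continuity correction) for the p-value.
Step 5: p-value = 0.047519; compare to alpha = 0.1. reject H0.

U_X = 6, p = 0.047519, reject H0 at alpha = 0.1.


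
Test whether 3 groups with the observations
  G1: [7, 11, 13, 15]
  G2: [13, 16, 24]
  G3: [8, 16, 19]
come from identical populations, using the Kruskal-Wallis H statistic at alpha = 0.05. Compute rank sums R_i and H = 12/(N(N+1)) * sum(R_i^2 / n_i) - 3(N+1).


Step 1: Combine all N = 10 observations and assign midranks.
sorted (value, group, rank): (7,G1,1), (8,G3,2), (11,G1,3), (13,G1,4.5), (13,G2,4.5), (15,G1,6), (16,G2,7.5), (16,G3,7.5), (19,G3,9), (24,G2,10)
Step 2: Sum ranks within each group.
R_1 = 14.5 (n_1 = 4)
R_2 = 22 (n_2 = 3)
R_3 = 18.5 (n_3 = 3)
Step 3: H = 12/(N(N+1)) * sum(R_i^2/n_i) - 3(N+1)
     = 12/(10*11) * (14.5^2/4 + 22^2/3 + 18.5^2/3) - 3*11
     = 0.109091 * 327.979 - 33
     = 2.779545.
Step 4: Ties present; correction factor C = 1 - 12/(10^3 - 10) = 0.987879. Corrected H = 2.779545 / 0.987879 = 2.813650.
Step 5: Under H0, H ~ chi^2(2); p-value = 0.244920.
Step 6: alpha = 0.05. fail to reject H0.

H = 2.8137, df = 2, p = 0.244920, fail to reject H0.


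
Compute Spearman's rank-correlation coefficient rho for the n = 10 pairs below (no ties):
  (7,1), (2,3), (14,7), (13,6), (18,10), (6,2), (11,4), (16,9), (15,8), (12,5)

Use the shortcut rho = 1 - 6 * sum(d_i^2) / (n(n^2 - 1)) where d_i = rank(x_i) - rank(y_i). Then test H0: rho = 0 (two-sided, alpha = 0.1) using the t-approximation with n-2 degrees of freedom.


Step 1: Rank x and y separately (midranks; no ties here).
rank(x): 7->3, 2->1, 14->7, 13->6, 18->10, 6->2, 11->4, 16->9, 15->8, 12->5
rank(y): 1->1, 3->3, 7->7, 6->6, 10->10, 2->2, 4->4, 9->9, 8->8, 5->5
Step 2: d_i = R_x(i) - R_y(i); compute d_i^2.
  (3-1)^2=4, (1-3)^2=4, (7-7)^2=0, (6-6)^2=0, (10-10)^2=0, (2-2)^2=0, (4-4)^2=0, (9-9)^2=0, (8-8)^2=0, (5-5)^2=0
sum(d^2) = 8.
Step 3: rho = 1 - 6*8 / (10*(10^2 - 1)) = 1 - 48/990 = 0.951515.
Step 4: Under H0, t = rho * sqrt((n-2)/(1-rho^2)) = 8.7493 ~ t(8).
Step 5: Two-sided p-value from the t-distribution with 8 df = 0.000023.
Step 6: alpha = 0.1. reject H0.

rho = 0.9515, p = 0.000023, reject H0 at alpha = 0.1.


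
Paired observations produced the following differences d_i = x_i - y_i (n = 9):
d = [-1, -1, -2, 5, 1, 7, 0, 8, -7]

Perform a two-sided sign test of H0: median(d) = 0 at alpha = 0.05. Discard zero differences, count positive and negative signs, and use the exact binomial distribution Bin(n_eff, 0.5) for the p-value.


Step 1: Discard zero differences. Original n = 9; n_eff = number of nonzero differences = 8.
Nonzero differences (with sign): -1, -1, -2, +5, +1, +7, +8, -7
Step 2: Count signs: positive = 4, negative = 4.
Step 3: Under H0: P(positive) = 0.5, so the number of positives S ~ Bin(8, 0.5).
Step 4: Two-sided exact p-value = sum of Bin(8,0.5) probabilities at or below the observed probability = 1.000000.
Step 5: alpha = 0.05. fail to reject H0.

n_eff = 8, pos = 4, neg = 4, p = 1.000000, fail to reject H0.


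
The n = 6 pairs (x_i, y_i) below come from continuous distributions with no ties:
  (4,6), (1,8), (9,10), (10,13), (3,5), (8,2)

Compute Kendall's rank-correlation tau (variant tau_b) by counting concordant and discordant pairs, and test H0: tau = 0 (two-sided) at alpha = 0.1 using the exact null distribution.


Step 1: Enumerate the 15 unordered pairs (i,j) with i<j and classify each by sign(x_j-x_i) * sign(y_j-y_i).
  (1,2):dx=-3,dy=+2->D; (1,3):dx=+5,dy=+4->C; (1,4):dx=+6,dy=+7->C; (1,5):dx=-1,dy=-1->C
  (1,6):dx=+4,dy=-4->D; (2,3):dx=+8,dy=+2->C; (2,4):dx=+9,dy=+5->C; (2,5):dx=+2,dy=-3->D
  (2,6):dx=+7,dy=-6->D; (3,4):dx=+1,dy=+3->C; (3,5):dx=-6,dy=-5->C; (3,6):dx=-1,dy=-8->C
  (4,5):dx=-7,dy=-8->C; (4,6):dx=-2,dy=-11->C; (5,6):dx=+5,dy=-3->D
Step 2: C = 10, D = 5, total pairs = 15.
Step 3: tau = (C - D)/(n(n-1)/2) = (10 - 5)/15 = 0.333333.
Step 4: Exact two-sided p-value (enumerate n! = 720 permutations of y under H0): p = 0.469444.
Step 5: alpha = 0.1. fail to reject H0.

tau_b = 0.3333 (C=10, D=5), p = 0.469444, fail to reject H0.


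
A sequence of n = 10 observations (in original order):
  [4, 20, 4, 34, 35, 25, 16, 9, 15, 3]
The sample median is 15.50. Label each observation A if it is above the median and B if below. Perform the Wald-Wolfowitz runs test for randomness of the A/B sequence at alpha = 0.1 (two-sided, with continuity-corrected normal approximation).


Step 1: Compute median = 15.50; label A = above, B = below.
Labels in order: BABAAAABBB  (n_A = 5, n_B = 5)
Step 2: Count runs R = 5.
Step 3: Under H0 (random ordering), E[R] = 2*n_A*n_B/(n_A+n_B) + 1 = 2*5*5/10 + 1 = 6.0000.
        Var[R] = 2*n_A*n_B*(2*n_A*n_B - n_A - n_B) / ((n_A+n_B)^2 * (n_A+n_B-1)) = 2000/900 = 2.2222.
        SD[R] = 1.4907.
Step 4: Continuity-corrected z = (R + 0.5 - E[R]) / SD[R] = (5 + 0.5 - 6.0000) / 1.4907 = -0.3354.
Step 5: Two-sided p-value via normal approximation = 2*(1 - Phi(|z|)) = 0.737316.
Step 6: alpha = 0.1. fail to reject H0.

R = 5, z = -0.3354, p = 0.737316, fail to reject H0.


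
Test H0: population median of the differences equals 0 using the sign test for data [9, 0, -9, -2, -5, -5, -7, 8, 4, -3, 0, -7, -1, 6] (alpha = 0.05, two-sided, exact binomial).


Step 1: Discard zero differences. Original n = 14; n_eff = number of nonzero differences = 12.
Nonzero differences (with sign): +9, -9, -2, -5, -5, -7, +8, +4, -3, -7, -1, +6
Step 2: Count signs: positive = 4, negative = 8.
Step 3: Under H0: P(positive) = 0.5, so the number of positives S ~ Bin(12, 0.5).
Step 4: Two-sided exact p-value = sum of Bin(12,0.5) probabilities at or below the observed probability = 0.387695.
Step 5: alpha = 0.05. fail to reject H0.

n_eff = 12, pos = 4, neg = 8, p = 0.387695, fail to reject H0.


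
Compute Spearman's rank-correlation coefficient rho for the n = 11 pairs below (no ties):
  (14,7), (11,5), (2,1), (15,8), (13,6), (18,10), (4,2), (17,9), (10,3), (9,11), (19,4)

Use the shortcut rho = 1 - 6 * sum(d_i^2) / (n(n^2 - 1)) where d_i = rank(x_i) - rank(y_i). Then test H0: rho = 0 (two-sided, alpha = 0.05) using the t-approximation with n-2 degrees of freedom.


Step 1: Rank x and y separately (midranks; no ties here).
rank(x): 14->7, 11->5, 2->1, 15->8, 13->6, 18->10, 4->2, 17->9, 10->4, 9->3, 19->11
rank(y): 7->7, 5->5, 1->1, 8->8, 6->6, 10->10, 2->2, 9->9, 3->3, 11->11, 4->4
Step 2: d_i = R_x(i) - R_y(i); compute d_i^2.
  (7-7)^2=0, (5-5)^2=0, (1-1)^2=0, (8-8)^2=0, (6-6)^2=0, (10-10)^2=0, (2-2)^2=0, (9-9)^2=0, (4-3)^2=1, (3-11)^2=64, (11-4)^2=49
sum(d^2) = 114.
Step 3: rho = 1 - 6*114 / (11*(11^2 - 1)) = 1 - 684/1320 = 0.481818.
Step 4: Under H0, t = rho * sqrt((n-2)/(1-rho^2)) = 1.6496 ~ t(9).
Step 5: Two-sided p-value from the t-distribution with 9 df = 0.133434.
Step 6: alpha = 0.05. fail to reject H0.

rho = 0.4818, p = 0.133434, fail to reject H0 at alpha = 0.05.


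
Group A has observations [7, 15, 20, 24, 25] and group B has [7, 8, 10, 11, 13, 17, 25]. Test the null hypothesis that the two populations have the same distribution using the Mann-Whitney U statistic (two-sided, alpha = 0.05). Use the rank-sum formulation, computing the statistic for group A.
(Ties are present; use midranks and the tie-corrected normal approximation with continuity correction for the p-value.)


Step 1: Combine and sort all 12 observations; assign midranks.
sorted (value, group): (7,X), (7,Y), (8,Y), (10,Y), (11,Y), (13,Y), (15,X), (17,Y), (20,X), (24,X), (25,X), (25,Y)
ranks: 7->1.5, 7->1.5, 8->3, 10->4, 11->5, 13->6, 15->7, 17->8, 20->9, 24->10, 25->11.5, 25->11.5
Step 2: Rank sum for X: R1 = 1.5 + 7 + 9 + 10 + 11.5 = 39.
Step 3: U_X = R1 - n1(n1+1)/2 = 39 - 5*6/2 = 39 - 15 = 24.
       U_Y = n1*n2 - U_X = 35 - 24 = 11.
Step 4: Ties are present, so use the tie-corrected normal approximation (with continuity correction) for the p-value.
Step 5: p-value = 0.328162; compare to alpha = 0.05. fail to reject H0.

U_X = 24, p = 0.328162, fail to reject H0 at alpha = 0.05.


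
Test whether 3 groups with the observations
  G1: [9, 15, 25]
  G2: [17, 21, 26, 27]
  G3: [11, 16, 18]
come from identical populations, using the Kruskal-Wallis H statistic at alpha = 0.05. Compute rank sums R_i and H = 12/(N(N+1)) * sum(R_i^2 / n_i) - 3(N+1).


Step 1: Combine all N = 10 observations and assign midranks.
sorted (value, group, rank): (9,G1,1), (11,G3,2), (15,G1,3), (16,G3,4), (17,G2,5), (18,G3,6), (21,G2,7), (25,G1,8), (26,G2,9), (27,G2,10)
Step 2: Sum ranks within each group.
R_1 = 12 (n_1 = 3)
R_2 = 31 (n_2 = 4)
R_3 = 12 (n_3 = 3)
Step 3: H = 12/(N(N+1)) * sum(R_i^2/n_i) - 3(N+1)
     = 12/(10*11) * (12^2/3 + 31^2/4 + 12^2/3) - 3*11
     = 0.109091 * 336.25 - 33
     = 3.681818.
Step 4: No ties, so H is used without correction.
Step 5: Under H0, H ~ chi^2(2); p-value = 0.158673.
Step 6: alpha = 0.05. fail to reject H0.

H = 3.6818, df = 2, p = 0.158673, fail to reject H0.


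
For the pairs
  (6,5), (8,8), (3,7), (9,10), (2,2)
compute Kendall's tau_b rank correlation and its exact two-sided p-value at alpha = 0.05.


Step 1: Enumerate the 10 unordered pairs (i,j) with i<j and classify each by sign(x_j-x_i) * sign(y_j-y_i).
  (1,2):dx=+2,dy=+3->C; (1,3):dx=-3,dy=+2->D; (1,4):dx=+3,dy=+5->C; (1,5):dx=-4,dy=-3->C
  (2,3):dx=-5,dy=-1->C; (2,4):dx=+1,dy=+2->C; (2,5):dx=-6,dy=-6->C; (3,4):dx=+6,dy=+3->C
  (3,5):dx=-1,dy=-5->C; (4,5):dx=-7,dy=-8->C
Step 2: C = 9, D = 1, total pairs = 10.
Step 3: tau = (C - D)/(n(n-1)/2) = (9 - 1)/10 = 0.800000.
Step 4: Exact two-sided p-value (enumerate n! = 120 permutations of y under H0): p = 0.083333.
Step 5: alpha = 0.05. fail to reject H0.

tau_b = 0.8000 (C=9, D=1), p = 0.083333, fail to reject H0.


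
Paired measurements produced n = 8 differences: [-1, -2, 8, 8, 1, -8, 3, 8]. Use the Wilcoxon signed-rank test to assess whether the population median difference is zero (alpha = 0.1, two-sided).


Step 1: Drop any zero differences (none here) and take |d_i|.
|d| = [1, 2, 8, 8, 1, 8, 3, 8]
Step 2: Midrank |d_i| (ties get averaged ranks).
ranks: |1|->1.5, |2|->3, |8|->6.5, |8|->6.5, |1|->1.5, |8|->6.5, |3|->4, |8|->6.5
Step 3: Attach original signs; sum ranks with positive sign and with negative sign.
W+ = 6.5 + 6.5 + 1.5 + 4 + 6.5 = 25
W- = 1.5 + 3 + 6.5 = 11
(Check: W+ + W- = 36 should equal n(n+1)/2 = 36.)
Step 4: Test statistic W = min(W+, W-) = 11.
Step 5: Ties in |d|, so use the tie-corrected normal approximation.
        E[W] = n(n+1)/4 = 8*9/4 = 18.
        Tie groups: |d|=1 (t=2), |d|=8 (t=4); sum(t^3 - t) = 66.
        Var[W] = n(n+1)(2n+1)/24 - sum(t^3-t)/48 = 1224/24 - 66/48 = 49.625.
        z = (W - E[W]) / sqrt(Var[W]) = (11 - 18) / 7.0445 = -0.9937.
        Two-sided p = 2*Phi(z) = 0.320377.
Step 6: alpha = 0.1. fail to reject H0.

W+ = 25, W- = 11, W = min = 11, p = 0.320377, fail to reject H0.


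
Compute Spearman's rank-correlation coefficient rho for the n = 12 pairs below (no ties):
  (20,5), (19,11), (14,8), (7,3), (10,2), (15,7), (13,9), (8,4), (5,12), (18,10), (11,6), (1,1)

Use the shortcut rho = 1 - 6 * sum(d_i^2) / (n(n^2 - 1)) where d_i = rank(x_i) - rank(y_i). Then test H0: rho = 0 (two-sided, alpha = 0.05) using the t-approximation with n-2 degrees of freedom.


Step 1: Rank x and y separately (midranks; no ties here).
rank(x): 20->12, 19->11, 14->8, 7->3, 10->5, 15->9, 13->7, 8->4, 5->2, 18->10, 11->6, 1->1
rank(y): 5->5, 11->11, 8->8, 3->3, 2->2, 7->7, 9->9, 4->4, 12->12, 10->10, 6->6, 1->1
Step 2: d_i = R_x(i) - R_y(i); compute d_i^2.
  (12-5)^2=49, (11-11)^2=0, (8-8)^2=0, (3-3)^2=0, (5-2)^2=9, (9-7)^2=4, (7-9)^2=4, (4-4)^2=0, (2-12)^2=100, (10-10)^2=0, (6-6)^2=0, (1-1)^2=0
sum(d^2) = 166.
Step 3: rho = 1 - 6*166 / (12*(12^2 - 1)) = 1 - 996/1716 = 0.419580.
Step 4: Under H0, t = rho * sqrt((n-2)/(1-rho^2)) = 1.4617 ~ t(10).
Step 5: Two-sided p-value from the t-distribution with 10 df = 0.174519.
Step 6: alpha = 0.05. fail to reject H0.

rho = 0.4196, p = 0.174519, fail to reject H0 at alpha = 0.05.


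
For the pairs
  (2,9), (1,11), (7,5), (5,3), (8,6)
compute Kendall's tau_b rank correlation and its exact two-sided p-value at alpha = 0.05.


Step 1: Enumerate the 10 unordered pairs (i,j) with i<j and classify each by sign(x_j-x_i) * sign(y_j-y_i).
  (1,2):dx=-1,dy=+2->D; (1,3):dx=+5,dy=-4->D; (1,4):dx=+3,dy=-6->D; (1,5):dx=+6,dy=-3->D
  (2,3):dx=+6,dy=-6->D; (2,4):dx=+4,dy=-8->D; (2,5):dx=+7,dy=-5->D; (3,4):dx=-2,dy=-2->C
  (3,5):dx=+1,dy=+1->C; (4,5):dx=+3,dy=+3->C
Step 2: C = 3, D = 7, total pairs = 10.
Step 3: tau = (C - D)/(n(n-1)/2) = (3 - 7)/10 = -0.400000.
Step 4: Exact two-sided p-value (enumerate n! = 120 permutations of y under H0): p = 0.483333.
Step 5: alpha = 0.05. fail to reject H0.

tau_b = -0.4000 (C=3, D=7), p = 0.483333, fail to reject H0.


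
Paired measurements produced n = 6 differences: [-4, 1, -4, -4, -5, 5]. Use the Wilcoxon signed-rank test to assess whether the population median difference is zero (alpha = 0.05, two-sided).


Step 1: Drop any zero differences (none here) and take |d_i|.
|d| = [4, 1, 4, 4, 5, 5]
Step 2: Midrank |d_i| (ties get averaged ranks).
ranks: |4|->3, |1|->1, |4|->3, |4|->3, |5|->5.5, |5|->5.5
Step 3: Attach original signs; sum ranks with positive sign and with negative sign.
W+ = 1 + 5.5 = 6.5
W- = 3 + 3 + 3 + 5.5 = 14.5
(Check: W+ + W- = 21 should equal n(n+1)/2 = 21.)
Step 4: Test statistic W = min(W+, W-) = 6.5.
Step 5: Ties in |d|, so use the tie-corrected normal approximation.
        E[W] = n(n+1)/4 = 6*7/4 = 10.5.
        Tie groups: |d|=4 (t=3), |d|=5 (t=2); sum(t^3 - t) = 30.
        Var[W] = n(n+1)(2n+1)/24 - sum(t^3-t)/48 = 546/24 - 30/48 = 22.125.
        z = (W - E[W]) / sqrt(Var[W]) = (6.5 - 10.5) / 4.7037 = -0.8504.
        Two-sided p = 2*Phi(z) = 0.395108.
Step 6: alpha = 0.05. fail to reject H0.

W+ = 6.5, W- = 14.5, W = min = 6.5, p = 0.395108, fail to reject H0.
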